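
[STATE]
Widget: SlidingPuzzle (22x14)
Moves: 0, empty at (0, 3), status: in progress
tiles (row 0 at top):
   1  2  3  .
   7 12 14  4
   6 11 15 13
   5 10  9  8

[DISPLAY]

┌────┬────┬────┬────┐ 
│  1 │  2 │  3 │    │ 
├────┼────┼────┼────┤ 
│  7 │ 12 │ 14 │  4 │ 
├────┼────┼────┼────┤ 
│  6 │ 11 │ 15 │ 13 │ 
├────┼────┼────┼────┤ 
│  5 │ 10 │  9 │  8 │ 
└────┴────┴────┴────┘ 
Moves: 0              
                      
                      
                      
                      


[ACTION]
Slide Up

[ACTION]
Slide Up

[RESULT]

┌────┬────┬────┬────┐ 
│  1 │  2 │  3 │  4 │ 
├────┼────┼────┼────┤ 
│  7 │ 12 │ 14 │ 13 │ 
├────┼────┼────┼────┤ 
│  6 │ 11 │ 15 │    │ 
├────┼────┼────┼────┤ 
│  5 │ 10 │  9 │  8 │ 
└────┴────┴────┴────┘ 
Moves: 2              
                      
                      
                      
                      


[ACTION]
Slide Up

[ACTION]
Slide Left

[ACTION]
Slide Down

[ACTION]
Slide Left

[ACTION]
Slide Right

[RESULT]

┌────┬────┬────┬────┐ 
│  1 │  2 │  3 │  4 │ 
├────┼────┼────┼────┤ 
│  7 │ 12 │ 14 │ 13 │ 
├────┼────┼────┼────┤ 
│  6 │ 11 │    │ 15 │ 
├────┼────┼────┼────┤ 
│  5 │ 10 │  9 │  8 │ 
└────┴────┴────┴────┘ 
Moves: 5              
                      
                      
                      
                      


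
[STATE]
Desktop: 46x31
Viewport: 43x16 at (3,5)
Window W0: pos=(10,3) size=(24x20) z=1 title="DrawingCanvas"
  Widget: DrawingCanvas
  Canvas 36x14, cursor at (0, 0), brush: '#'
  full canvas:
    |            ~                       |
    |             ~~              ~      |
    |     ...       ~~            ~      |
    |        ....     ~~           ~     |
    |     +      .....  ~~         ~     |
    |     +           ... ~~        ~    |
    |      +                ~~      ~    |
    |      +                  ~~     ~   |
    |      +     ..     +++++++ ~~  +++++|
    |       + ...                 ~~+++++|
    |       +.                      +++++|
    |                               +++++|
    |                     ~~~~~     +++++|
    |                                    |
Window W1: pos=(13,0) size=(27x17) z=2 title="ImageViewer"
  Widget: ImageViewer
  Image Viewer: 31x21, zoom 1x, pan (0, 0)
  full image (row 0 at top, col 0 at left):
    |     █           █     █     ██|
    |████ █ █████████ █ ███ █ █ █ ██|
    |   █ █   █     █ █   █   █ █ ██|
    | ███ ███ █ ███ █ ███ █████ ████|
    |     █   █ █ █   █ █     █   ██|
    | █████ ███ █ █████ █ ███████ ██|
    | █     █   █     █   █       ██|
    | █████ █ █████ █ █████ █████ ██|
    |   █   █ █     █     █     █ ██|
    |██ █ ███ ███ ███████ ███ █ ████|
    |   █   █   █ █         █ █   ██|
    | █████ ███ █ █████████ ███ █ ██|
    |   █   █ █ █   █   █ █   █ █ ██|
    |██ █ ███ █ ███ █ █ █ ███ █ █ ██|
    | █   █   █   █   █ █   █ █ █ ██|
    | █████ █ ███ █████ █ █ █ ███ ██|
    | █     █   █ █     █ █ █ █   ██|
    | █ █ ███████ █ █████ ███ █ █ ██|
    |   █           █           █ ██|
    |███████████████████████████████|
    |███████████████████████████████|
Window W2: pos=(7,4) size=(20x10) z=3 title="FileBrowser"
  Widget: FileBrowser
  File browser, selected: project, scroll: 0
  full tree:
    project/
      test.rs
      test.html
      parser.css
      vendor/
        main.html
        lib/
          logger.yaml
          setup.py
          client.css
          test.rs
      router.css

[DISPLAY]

    ┃ FileBrowser      ┃  █ █   █   ┃      
    ┠──────────────────┨█ █ ███ ████┃      
    ┃> [-] project/    ┃█   █ █     ┃      
    ┃    test.rs       ┃█████ █ ████┃      
    ┃    test.html     ┃    █   █   ┃      
    ┃    parser.css    ┃█ █ █████ ██┃      
    ┃    [+] vendor/   ┃  █     █   ┃      
    ┃    router.css    ┃███████ ███ ┃      
    ┗━━━━━━━━━━━━━━━━━━┛█         █ ┃      
       ┃  ┃ █████ ███ █ █████████ ██┃      
       ┃  ┃   █   █ █ █   █   █ █   ┃      
       ┃  ┗━━━━━━━━━━━━━━━━━━━━━━━━━┛      
       ┃                      ┃            
       ┃                     ~┃            
       ┃                      ┃            
       ┃                      ┃            


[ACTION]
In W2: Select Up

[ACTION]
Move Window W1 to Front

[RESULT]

    ┃ File┃   █ █   █     █ █   █   ┃      
    ┠─────┃ ███ ███ █ ███ █ ███ ████┃      
    ┃> [-]┃     █   █ █ █   █ █     ┃      
    ┃    t┃ █████ ███ █ █████ █ ████┃      
    ┃    t┃ █     █   █     █   █   ┃      
    ┃    p┃ █████ █ █████ █ █████ ██┃      
    ┃    [┃   █   █ █     █     █   ┃      
    ┃    r┃██ █ ███ ███ ███████ ███ ┃      
    ┗━━━━━┃   █   █   █ █         █ ┃      
       ┃  ┃ █████ ███ █ █████████ ██┃      
       ┃  ┃   █   █ █ █   █   █ █   ┃      
       ┃  ┗━━━━━━━━━━━━━━━━━━━━━━━━━┛      
       ┃                      ┃            
       ┃                     ~┃            
       ┃                      ┃            
       ┃                      ┃            


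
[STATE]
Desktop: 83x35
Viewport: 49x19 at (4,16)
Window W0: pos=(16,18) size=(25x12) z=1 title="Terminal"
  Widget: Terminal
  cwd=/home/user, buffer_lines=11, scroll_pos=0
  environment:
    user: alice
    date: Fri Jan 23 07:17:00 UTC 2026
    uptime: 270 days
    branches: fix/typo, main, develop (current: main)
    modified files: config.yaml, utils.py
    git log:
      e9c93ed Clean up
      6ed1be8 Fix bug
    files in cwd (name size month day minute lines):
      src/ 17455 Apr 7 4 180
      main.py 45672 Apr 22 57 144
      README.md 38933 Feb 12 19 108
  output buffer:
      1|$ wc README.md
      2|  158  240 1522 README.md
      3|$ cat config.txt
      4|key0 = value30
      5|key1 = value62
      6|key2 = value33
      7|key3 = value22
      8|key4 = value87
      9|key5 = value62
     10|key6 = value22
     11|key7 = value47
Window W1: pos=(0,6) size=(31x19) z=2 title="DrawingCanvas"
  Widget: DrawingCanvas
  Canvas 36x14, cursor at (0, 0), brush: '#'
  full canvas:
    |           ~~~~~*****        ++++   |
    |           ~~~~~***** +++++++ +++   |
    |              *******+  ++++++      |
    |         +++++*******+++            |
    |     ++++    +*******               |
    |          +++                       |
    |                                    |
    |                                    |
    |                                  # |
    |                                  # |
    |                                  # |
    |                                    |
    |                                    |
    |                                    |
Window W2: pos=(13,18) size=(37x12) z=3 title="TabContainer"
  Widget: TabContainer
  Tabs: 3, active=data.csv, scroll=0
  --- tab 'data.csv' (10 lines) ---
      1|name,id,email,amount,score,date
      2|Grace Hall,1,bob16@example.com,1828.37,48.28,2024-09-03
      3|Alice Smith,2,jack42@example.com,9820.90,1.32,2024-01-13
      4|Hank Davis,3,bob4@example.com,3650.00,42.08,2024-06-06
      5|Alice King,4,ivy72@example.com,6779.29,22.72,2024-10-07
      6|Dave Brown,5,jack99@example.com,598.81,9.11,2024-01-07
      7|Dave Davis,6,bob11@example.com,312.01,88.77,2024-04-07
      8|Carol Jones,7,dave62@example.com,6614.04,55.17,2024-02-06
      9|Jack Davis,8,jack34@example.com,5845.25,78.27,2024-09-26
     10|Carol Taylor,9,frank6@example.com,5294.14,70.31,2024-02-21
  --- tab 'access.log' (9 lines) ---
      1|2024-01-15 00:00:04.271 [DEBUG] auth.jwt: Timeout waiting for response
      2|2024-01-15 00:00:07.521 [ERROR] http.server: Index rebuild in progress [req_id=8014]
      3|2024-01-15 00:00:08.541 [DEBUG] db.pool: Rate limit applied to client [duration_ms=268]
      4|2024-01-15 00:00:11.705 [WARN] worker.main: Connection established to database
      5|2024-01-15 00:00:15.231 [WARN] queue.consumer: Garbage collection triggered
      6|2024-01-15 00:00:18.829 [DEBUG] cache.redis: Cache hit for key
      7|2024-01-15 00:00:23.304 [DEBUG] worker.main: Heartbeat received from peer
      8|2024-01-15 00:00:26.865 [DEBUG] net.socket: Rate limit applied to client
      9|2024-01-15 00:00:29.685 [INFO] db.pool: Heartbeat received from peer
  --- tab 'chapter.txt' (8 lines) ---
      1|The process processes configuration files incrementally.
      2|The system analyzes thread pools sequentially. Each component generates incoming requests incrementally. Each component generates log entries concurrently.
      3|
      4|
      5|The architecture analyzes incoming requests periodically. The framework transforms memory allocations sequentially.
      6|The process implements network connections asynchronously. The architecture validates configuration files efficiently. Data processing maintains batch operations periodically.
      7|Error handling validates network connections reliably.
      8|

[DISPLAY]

                          ┃                      
                          ┃                      
         ┏━━━━━━━━━━━━━━━━━━━━━━━━━━━━━━━━━━━┓   
         ┃ TabContainer                      ┃   
         ┠───────────────────────────────────┨   
         ┃[data.csv]│ access.log │ chapter.tx┃   
         ┃───────────────────────────────────┃   
         ┃name,id,email,amount,score,date    ┃   
━━━━━━━━━┃Grace Hall,1,bob16@example.com,1828┃   
         ┃Alice Smith,2,jack42@example.com,98┃   
         ┃Hank Davis,3,bob4@example.com,3650.┃   
         ┃Alice King,4,ivy72@example.com,6779┃   
         ┃Dave Brown,5,jack99@example.com,598┃   
         ┗━━━━━━━━━━━━━━━━━━━━━━━━━━━━━━━━━━━┛   
                                                 
                                                 
                                                 
                                                 
                                                 


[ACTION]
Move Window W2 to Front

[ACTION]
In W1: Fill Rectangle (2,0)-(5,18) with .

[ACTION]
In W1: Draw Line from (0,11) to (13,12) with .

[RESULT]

         .                ┃                      
         .                ┃                      
         ┏━━━━━━━━━━━━━━━━━━━━━━━━━━━━━━━━━━━┓   
         ┃ TabContainer                      ┃   
         ┠───────────────────────────────────┨   
         ┃[data.csv]│ access.log │ chapter.tx┃   
         ┃───────────────────────────────────┃   
         ┃name,id,email,amount,score,date    ┃   
━━━━━━━━━┃Grace Hall,1,bob16@example.com,1828┃   
         ┃Alice Smith,2,jack42@example.com,98┃   
         ┃Hank Davis,3,bob4@example.com,3650.┃   
         ┃Alice King,4,ivy72@example.com,6779┃   
         ┃Dave Brown,5,jack99@example.com,598┃   
         ┗━━━━━━━━━━━━━━━━━━━━━━━━━━━━━━━━━━━┛   
                                                 
                                                 
                                                 
                                                 
                                                 


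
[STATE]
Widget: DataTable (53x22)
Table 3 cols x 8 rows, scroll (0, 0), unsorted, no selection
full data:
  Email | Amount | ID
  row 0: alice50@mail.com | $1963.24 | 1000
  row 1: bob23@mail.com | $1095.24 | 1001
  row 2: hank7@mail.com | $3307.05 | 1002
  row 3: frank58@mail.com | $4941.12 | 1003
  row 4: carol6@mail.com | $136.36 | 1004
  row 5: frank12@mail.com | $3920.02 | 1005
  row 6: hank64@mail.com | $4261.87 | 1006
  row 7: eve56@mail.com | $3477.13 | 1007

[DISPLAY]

Email           │Amount  │ID                         
────────────────┼────────┼────                       
alice50@mail.com│$1963.24│1000                       
bob23@mail.com  │$1095.24│1001                       
hank7@mail.com  │$3307.05│1002                       
frank58@mail.com│$4941.12│1003                       
carol6@mail.com │$136.36 │1004                       
frank12@mail.com│$3920.02│1005                       
hank64@mail.com │$4261.87│1006                       
eve56@mail.com  │$3477.13│1007                       
                                                     
                                                     
                                                     
                                                     
                                                     
                                                     
                                                     
                                                     
                                                     
                                                     
                                                     
                                                     


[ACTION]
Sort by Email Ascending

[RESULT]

Email          ▲│Amount  │ID                         
────────────────┼────────┼────                       
alice50@mail.com│$1963.24│1000                       
bob23@mail.com  │$1095.24│1001                       
carol6@mail.com │$136.36 │1004                       
eve56@mail.com  │$3477.13│1007                       
frank12@mail.com│$3920.02│1005                       
frank58@mail.com│$4941.12│1003                       
hank64@mail.com │$4261.87│1006                       
hank7@mail.com  │$3307.05│1002                       
                                                     
                                                     
                                                     
                                                     
                                                     
                                                     
                                                     
                                                     
                                                     
                                                     
                                                     
                                                     


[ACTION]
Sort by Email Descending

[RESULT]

Email          ▼│Amount  │ID                         
────────────────┼────────┼────                       
hank7@mail.com  │$3307.05│1002                       
hank64@mail.com │$4261.87│1006                       
frank58@mail.com│$4941.12│1003                       
frank12@mail.com│$3920.02│1005                       
eve56@mail.com  │$3477.13│1007                       
carol6@mail.com │$136.36 │1004                       
bob23@mail.com  │$1095.24│1001                       
alice50@mail.com│$1963.24│1000                       
                                                     
                                                     
                                                     
                                                     
                                                     
                                                     
                                                     
                                                     
                                                     
                                                     
                                                     
                                                     


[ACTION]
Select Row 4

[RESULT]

Email          ▼│Amount  │ID                         
────────────────┼────────┼────                       
hank7@mail.com  │$3307.05│1002                       
hank64@mail.com │$4261.87│1006                       
frank58@mail.com│$4941.12│1003                       
frank12@mail.com│$3920.02│1005                       
>ve56@mail.com  │$3477.13│1007                       
carol6@mail.com │$136.36 │1004                       
bob23@mail.com  │$1095.24│1001                       
alice50@mail.com│$1963.24│1000                       
                                                     
                                                     
                                                     
                                                     
                                                     
                                                     
                                                     
                                                     
                                                     
                                                     
                                                     
                                                     


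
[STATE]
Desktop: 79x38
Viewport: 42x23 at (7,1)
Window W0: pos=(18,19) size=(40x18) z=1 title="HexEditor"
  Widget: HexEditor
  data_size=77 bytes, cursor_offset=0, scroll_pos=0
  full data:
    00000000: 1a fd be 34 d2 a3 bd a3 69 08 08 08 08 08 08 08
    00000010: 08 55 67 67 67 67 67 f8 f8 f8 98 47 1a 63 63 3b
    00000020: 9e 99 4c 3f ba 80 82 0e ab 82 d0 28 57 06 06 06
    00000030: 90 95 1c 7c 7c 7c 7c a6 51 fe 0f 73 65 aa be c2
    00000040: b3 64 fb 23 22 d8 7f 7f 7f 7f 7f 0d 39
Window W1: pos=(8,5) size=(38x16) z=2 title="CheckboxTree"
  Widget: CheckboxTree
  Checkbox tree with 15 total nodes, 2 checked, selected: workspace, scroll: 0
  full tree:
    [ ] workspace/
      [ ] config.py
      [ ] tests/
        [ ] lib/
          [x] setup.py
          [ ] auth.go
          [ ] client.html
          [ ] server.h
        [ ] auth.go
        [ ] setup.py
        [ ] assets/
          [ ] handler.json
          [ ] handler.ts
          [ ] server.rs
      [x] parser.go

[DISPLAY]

                                          
                                          
                                          
                                          
 ┏━━━━━━━━━━━━━━━━━━━━━━━━━━━━━━━━━━━━┓   
 ┃ CheckboxTree                       ┃   
 ┠────────────────────────────────────┨   
 ┃>[-] workspace/                     ┃   
 ┃   [ ] config.py                    ┃   
 ┃   [-] tests/                       ┃   
 ┃     [-] lib/                       ┃   
 ┃       [x] setup.py                 ┃   
 ┃       [ ] auth.go                  ┃   
 ┃       [ ] client.html              ┃   
 ┃       [ ] server.h                 ┃   
 ┃     [ ] auth.go                    ┃   
 ┃     [ ] setup.py                   ┃   
 ┃     [ ] assets/                    ┃   
 ┃       [ ] handler.json             ┃━━━
 ┗━━━━━━━━━━━━━━━━━━━━━━━━━━━━━━━━━━━━┛   
           ┠──────────────────────────────
           ┃00000000  1A fd be 34 d2 a3 bd
           ┃00000010  08 55 67 67 67 67 67


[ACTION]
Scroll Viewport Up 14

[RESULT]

                                          
                                          
                                          
                                          
                                          
 ┏━━━━━━━━━━━━━━━━━━━━━━━━━━━━━━━━━━━━┓   
 ┃ CheckboxTree                       ┃   
 ┠────────────────────────────────────┨   
 ┃>[-] workspace/                     ┃   
 ┃   [ ] config.py                    ┃   
 ┃   [-] tests/                       ┃   
 ┃     [-] lib/                       ┃   
 ┃       [x] setup.py                 ┃   
 ┃       [ ] auth.go                  ┃   
 ┃       [ ] client.html              ┃   
 ┃       [ ] server.h                 ┃   
 ┃     [ ] auth.go                    ┃   
 ┃     [ ] setup.py                   ┃   
 ┃     [ ] assets/                    ┃   
 ┃       [ ] handler.json             ┃━━━
 ┗━━━━━━━━━━━━━━━━━━━━━━━━━━━━━━━━━━━━┛   
           ┠──────────────────────────────
           ┃00000000  1A fd be 34 d2 a3 bd


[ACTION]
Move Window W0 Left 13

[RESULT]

                                          
                                          
                                          
                                          
                                          
 ┏━━━━━━━━━━━━━━━━━━━━━━━━━━━━━━━━━━━━┓   
 ┃ CheckboxTree                       ┃   
 ┠────────────────────────────────────┨   
 ┃>[-] workspace/                     ┃   
 ┃   [ ] config.py                    ┃   
 ┃   [-] tests/                       ┃   
 ┃     [-] lib/                       ┃   
 ┃       [x] setup.py                 ┃   
 ┃       [ ] auth.go                  ┃   
 ┃       [ ] client.html              ┃   
 ┃       [ ] server.h                 ┃   
 ┃     [ ] auth.go                    ┃   
 ┃     [ ] setup.py                   ┃   
 ┃     [ ] assets/                    ┃   
━┃       [ ] handler.json             ┃   
H┗━━━━━━━━━━━━━━━━━━━━━━━━━━━━━━━━━━━━┛   
─────────────────────────────────────┨    
0000000  1A fd be 34 d2 a3 bd a3  69 ┃    


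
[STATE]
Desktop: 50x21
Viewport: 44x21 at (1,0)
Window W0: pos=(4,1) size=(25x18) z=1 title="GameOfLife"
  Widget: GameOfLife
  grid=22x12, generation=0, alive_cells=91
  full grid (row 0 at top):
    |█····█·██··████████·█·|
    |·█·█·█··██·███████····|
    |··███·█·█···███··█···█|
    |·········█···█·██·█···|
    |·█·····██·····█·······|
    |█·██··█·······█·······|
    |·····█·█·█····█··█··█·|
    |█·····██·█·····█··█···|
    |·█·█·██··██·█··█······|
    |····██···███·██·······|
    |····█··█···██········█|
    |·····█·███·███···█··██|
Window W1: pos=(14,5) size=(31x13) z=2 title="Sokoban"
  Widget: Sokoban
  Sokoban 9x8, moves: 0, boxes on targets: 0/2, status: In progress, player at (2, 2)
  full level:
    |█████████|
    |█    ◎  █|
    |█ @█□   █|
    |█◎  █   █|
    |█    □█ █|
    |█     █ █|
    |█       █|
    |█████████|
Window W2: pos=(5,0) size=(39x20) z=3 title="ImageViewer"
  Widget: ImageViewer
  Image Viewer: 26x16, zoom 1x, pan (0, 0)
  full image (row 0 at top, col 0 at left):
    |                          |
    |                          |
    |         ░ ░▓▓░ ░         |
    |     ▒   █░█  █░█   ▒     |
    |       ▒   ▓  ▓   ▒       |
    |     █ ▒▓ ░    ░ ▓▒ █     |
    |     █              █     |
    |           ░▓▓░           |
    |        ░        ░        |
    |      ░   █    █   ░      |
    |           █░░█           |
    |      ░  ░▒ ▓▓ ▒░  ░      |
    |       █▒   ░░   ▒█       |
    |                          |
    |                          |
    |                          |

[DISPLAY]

    ┏━━━━━━━━━━━━━━━━━━━━━━━━━━━━━━━━━━━━━┓ 
   ┏┃ ImageViewer                         ┃ 
   ┃┠─────────────────────────────────────┨ 
   ┠┃                                     ┃ 
   ┃┃                                     ┃ 
   ┃┃         ░ ░▓▓░ ░                    ┃┓
   ┃┃     ▒   █░█  █░█   ▒                ┃┃
   ┃┃       ▒   ▓  ▓   ▒                  ┃┨
   ┃┃     █ ▒▓ ░    ░ ▓▒ █                ┃┃
   ┃┃     █              █                ┃┃
   ┃┃           ░▓▓░                      ┃┃
   ┃┃        ░        ░                   ┃┃
   ┃┃      ░   █    █   ░                 ┃┃
   ┃┃           █░░█                      ┃┃
   ┃┃      ░  ░▒ ▓▓ ▒░  ░                 ┃┃
   ┃┃       █▒   ░░   ▒█                  ┃┃
   ┃┃                                     ┃┃
   ┃┃                                     ┃┛
   ┗┃                                     ┃ 
    ┗━━━━━━━━━━━━━━━━━━━━━━━━━━━━━━━━━━━━━┛ 
                                            


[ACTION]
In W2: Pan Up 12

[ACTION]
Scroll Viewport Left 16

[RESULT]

     ┏━━━━━━━━━━━━━━━━━━━━━━━━━━━━━━━━━━━━━┓
    ┏┃ ImageViewer                         ┃
    ┃┠─────────────────────────────────────┨
    ┠┃                                     ┃
    ┃┃                                     ┃
    ┃┃         ░ ░▓▓░ ░                    ┃
    ┃┃     ▒   █░█  █░█   ▒                ┃
    ┃┃       ▒   ▓  ▓   ▒                  ┃
    ┃┃     █ ▒▓ ░    ░ ▓▒ █                ┃
    ┃┃     █              █                ┃
    ┃┃           ░▓▓░                      ┃
    ┃┃        ░        ░                   ┃
    ┃┃      ░   █    █   ░                 ┃
    ┃┃           █░░█                      ┃
    ┃┃      ░  ░▒ ▓▓ ▒░  ░                 ┃
    ┃┃       █▒   ░░   ▒█                  ┃
    ┃┃                                     ┃
    ┃┃                                     ┃
    ┗┃                                     ┃
     ┗━━━━━━━━━━━━━━━━━━━━━━━━━━━━━━━━━━━━━┛
                                            


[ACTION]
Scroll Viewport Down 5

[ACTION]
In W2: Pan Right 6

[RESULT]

     ┏━━━━━━━━━━━━━━━━━━━━━━━━━━━━━━━━━━━━━┓
    ┏┃ ImageViewer                         ┃
    ┃┠─────────────────────────────────────┨
    ┠┃                                     ┃
    ┃┃                                     ┃
    ┃┃   ░ ░▓▓░ ░                          ┃
    ┃┃   █░█  █░█   ▒                      ┃
    ┃┃ ▒   ▓  ▓   ▒                        ┃
    ┃┃ ▒▓ ░    ░ ▓▒ █                      ┃
    ┃┃              █                      ┃
    ┃┃     ░▓▓░                            ┃
    ┃┃  ░        ░                         ┃
    ┃┃░   █    █   ░                       ┃
    ┃┃     █░░█                            ┃
    ┃┃░  ░▒ ▓▓ ▒░  ░                       ┃
    ┃┃ █▒   ░░   ▒█                        ┃
    ┃┃                                     ┃
    ┃┃                                     ┃
    ┗┃                                     ┃
     ┗━━━━━━━━━━━━━━━━━━━━━━━━━━━━━━━━━━━━━┛
                                            


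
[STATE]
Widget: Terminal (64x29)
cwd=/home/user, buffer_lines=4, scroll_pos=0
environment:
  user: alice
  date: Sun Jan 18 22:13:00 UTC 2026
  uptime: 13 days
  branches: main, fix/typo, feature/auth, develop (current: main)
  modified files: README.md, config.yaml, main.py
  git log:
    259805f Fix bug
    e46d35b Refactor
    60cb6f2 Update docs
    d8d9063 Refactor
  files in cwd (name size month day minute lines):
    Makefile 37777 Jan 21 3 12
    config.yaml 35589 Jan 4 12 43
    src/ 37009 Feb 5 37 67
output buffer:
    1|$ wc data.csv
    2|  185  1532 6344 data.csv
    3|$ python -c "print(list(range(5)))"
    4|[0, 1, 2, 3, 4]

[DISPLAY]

$ wc data.csv                                                   
  185  1532 6344 data.csv                                       
$ python -c "print(list(range(5)))"                             
[0, 1, 2, 3, 4]                                                 
$ █                                                             
                                                                
                                                                
                                                                
                                                                
                                                                
                                                                
                                                                
                                                                
                                                                
                                                                
                                                                
                                                                
                                                                
                                                                
                                                                
                                                                
                                                                
                                                                
                                                                
                                                                
                                                                
                                                                
                                                                
                                                                


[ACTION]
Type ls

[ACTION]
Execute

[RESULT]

$ wc data.csv                                                   
  185  1532 6344 data.csv                                       
$ python -c "print(list(range(5)))"                             
[0, 1, 2, 3, 4]                                                 
$ ls                                                            
Makefile  config.yaml  src/                                     
$ █                                                             
                                                                
                                                                
                                                                
                                                                
                                                                
                                                                
                                                                
                                                                
                                                                
                                                                
                                                                
                                                                
                                                                
                                                                
                                                                
                                                                
                                                                
                                                                
                                                                
                                                                
                                                                
                                                                


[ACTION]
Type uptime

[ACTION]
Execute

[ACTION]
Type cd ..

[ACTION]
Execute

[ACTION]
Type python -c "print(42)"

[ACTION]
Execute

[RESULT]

$ wc data.csv                                                   
  185  1532 6344 data.csv                                       
$ python -c "print(list(range(5)))"                             
[0, 1, 2, 3, 4]                                                 
$ ls                                                            
Makefile  config.yaml  src/                                     
$ uptime                                                        
 10:00  up 13 days                                              
$ cd ..                                                         
                                                                
$ python -c "print(42)"                                         
42                                                              
$ █                                                             
                                                                
                                                                
                                                                
                                                                
                                                                
                                                                
                                                                
                                                                
                                                                
                                                                
                                                                
                                                                
                                                                
                                                                
                                                                
                                                                


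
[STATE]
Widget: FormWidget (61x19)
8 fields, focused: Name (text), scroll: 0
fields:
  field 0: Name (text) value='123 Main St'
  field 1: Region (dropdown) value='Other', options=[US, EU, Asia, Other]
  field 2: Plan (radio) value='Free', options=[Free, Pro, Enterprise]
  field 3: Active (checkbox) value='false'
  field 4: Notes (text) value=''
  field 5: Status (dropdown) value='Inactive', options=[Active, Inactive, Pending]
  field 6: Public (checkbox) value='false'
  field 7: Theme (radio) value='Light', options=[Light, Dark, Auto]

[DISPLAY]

> Name:       [123 Main St                                  ]
  Region:     [Other                                       ▼]
  Plan:       (●) Free  ( ) Pro  ( ) Enterprise              
  Active:     [ ]                                            
  Notes:      [                                             ]
  Status:     [Inactive                                    ▼]
  Public:     [ ]                                            
  Theme:      (●) Light  ( ) Dark  ( ) Auto                  
                                                             
                                                             
                                                             
                                                             
                                                             
                                                             
                                                             
                                                             
                                                             
                                                             
                                                             


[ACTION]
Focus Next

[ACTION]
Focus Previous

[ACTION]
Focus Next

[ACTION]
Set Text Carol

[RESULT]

  Name:       [123 Main St                                  ]
> Region:     [Other                                       ▼]
  Plan:       (●) Free  ( ) Pro  ( ) Enterprise              
  Active:     [ ]                                            
  Notes:      [                                             ]
  Status:     [Inactive                                    ▼]
  Public:     [ ]                                            
  Theme:      (●) Light  ( ) Dark  ( ) Auto                  
                                                             
                                                             
                                                             
                                                             
                                                             
                                                             
                                                             
                                                             
                                                             
                                                             
                                                             


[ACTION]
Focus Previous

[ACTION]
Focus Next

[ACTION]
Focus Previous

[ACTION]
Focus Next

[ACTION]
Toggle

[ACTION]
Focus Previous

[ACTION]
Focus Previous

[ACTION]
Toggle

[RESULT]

  Name:       [123 Main St                                  ]
  Region:     [Other                                       ▼]
  Plan:       (●) Free  ( ) Pro  ( ) Enterprise              
  Active:     [ ]                                            
  Notes:      [                                             ]
  Status:     [Inactive                                    ▼]
  Public:     [ ]                                            
> Theme:      (●) Light  ( ) Dark  ( ) Auto                  
                                                             
                                                             
                                                             
                                                             
                                                             
                                                             
                                                             
                                                             
                                                             
                                                             
                                                             
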